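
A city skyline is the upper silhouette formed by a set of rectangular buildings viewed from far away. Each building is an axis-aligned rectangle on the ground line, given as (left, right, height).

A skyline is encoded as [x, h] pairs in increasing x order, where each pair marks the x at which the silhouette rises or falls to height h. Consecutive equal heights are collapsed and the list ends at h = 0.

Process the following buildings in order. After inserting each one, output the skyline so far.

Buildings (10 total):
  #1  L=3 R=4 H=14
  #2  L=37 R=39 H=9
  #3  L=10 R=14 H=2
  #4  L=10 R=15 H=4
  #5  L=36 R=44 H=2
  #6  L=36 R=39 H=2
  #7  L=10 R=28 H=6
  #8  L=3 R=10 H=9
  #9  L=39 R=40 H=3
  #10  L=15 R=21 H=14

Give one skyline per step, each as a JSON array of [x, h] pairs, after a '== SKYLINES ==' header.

== SKYLINES ==
[[3,14],[4,0]]
[[3,14],[4,0],[37,9],[39,0]]
[[3,14],[4,0],[10,2],[14,0],[37,9],[39,0]]
[[3,14],[4,0],[10,4],[15,0],[37,9],[39,0]]
[[3,14],[4,0],[10,4],[15,0],[36,2],[37,9],[39,2],[44,0]]
[[3,14],[4,0],[10,4],[15,0],[36,2],[37,9],[39,2],[44,0]]
[[3,14],[4,0],[10,6],[28,0],[36,2],[37,9],[39,2],[44,0]]
[[3,14],[4,9],[10,6],[28,0],[36,2],[37,9],[39,2],[44,0]]
[[3,14],[4,9],[10,6],[28,0],[36,2],[37,9],[39,3],[40,2],[44,0]]
[[3,14],[4,9],[10,6],[15,14],[21,6],[28,0],[36,2],[37,9],[39,3],[40,2],[44,0]]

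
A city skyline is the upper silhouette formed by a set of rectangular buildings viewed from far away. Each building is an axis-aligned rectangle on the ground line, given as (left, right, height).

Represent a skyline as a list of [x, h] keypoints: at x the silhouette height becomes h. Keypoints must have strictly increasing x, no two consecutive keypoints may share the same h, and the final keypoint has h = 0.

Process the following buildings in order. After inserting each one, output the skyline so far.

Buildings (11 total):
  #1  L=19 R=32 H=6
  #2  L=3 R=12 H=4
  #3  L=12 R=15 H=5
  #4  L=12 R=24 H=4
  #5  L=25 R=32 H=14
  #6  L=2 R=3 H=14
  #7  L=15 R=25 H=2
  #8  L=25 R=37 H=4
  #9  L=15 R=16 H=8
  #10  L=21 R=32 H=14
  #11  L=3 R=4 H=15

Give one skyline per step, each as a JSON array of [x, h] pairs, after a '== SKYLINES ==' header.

== SKYLINES ==
[[19,6],[32,0]]
[[3,4],[12,0],[19,6],[32,0]]
[[3,4],[12,5],[15,0],[19,6],[32,0]]
[[3,4],[12,5],[15,4],[19,6],[32,0]]
[[3,4],[12,5],[15,4],[19,6],[25,14],[32,0]]
[[2,14],[3,4],[12,5],[15,4],[19,6],[25,14],[32,0]]
[[2,14],[3,4],[12,5],[15,4],[19,6],[25,14],[32,0]]
[[2,14],[3,4],[12,5],[15,4],[19,6],[25,14],[32,4],[37,0]]
[[2,14],[3,4],[12,5],[15,8],[16,4],[19,6],[25,14],[32,4],[37,0]]
[[2,14],[3,4],[12,5],[15,8],[16,4],[19,6],[21,14],[32,4],[37,0]]
[[2,14],[3,15],[4,4],[12,5],[15,8],[16,4],[19,6],[21,14],[32,4],[37,0]]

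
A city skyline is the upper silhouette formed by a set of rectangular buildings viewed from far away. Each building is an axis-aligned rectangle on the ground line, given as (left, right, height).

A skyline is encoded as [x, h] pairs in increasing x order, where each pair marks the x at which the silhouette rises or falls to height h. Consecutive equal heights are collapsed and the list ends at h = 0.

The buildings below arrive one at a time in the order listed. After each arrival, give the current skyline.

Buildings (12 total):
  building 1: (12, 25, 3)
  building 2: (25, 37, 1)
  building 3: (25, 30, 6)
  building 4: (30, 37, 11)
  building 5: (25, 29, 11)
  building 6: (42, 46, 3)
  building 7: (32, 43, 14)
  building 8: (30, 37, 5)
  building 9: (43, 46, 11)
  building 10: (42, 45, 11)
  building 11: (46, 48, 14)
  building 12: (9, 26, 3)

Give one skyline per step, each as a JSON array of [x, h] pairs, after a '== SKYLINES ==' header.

== SKYLINES ==
[[12,3],[25,0]]
[[12,3],[25,1],[37,0]]
[[12,3],[25,6],[30,1],[37,0]]
[[12,3],[25,6],[30,11],[37,0]]
[[12,3],[25,11],[29,6],[30,11],[37,0]]
[[12,3],[25,11],[29,6],[30,11],[37,0],[42,3],[46,0]]
[[12,3],[25,11],[29,6],[30,11],[32,14],[43,3],[46,0]]
[[12,3],[25,11],[29,6],[30,11],[32,14],[43,3],[46,0]]
[[12,3],[25,11],[29,6],[30,11],[32,14],[43,11],[46,0]]
[[12,3],[25,11],[29,6],[30,11],[32,14],[43,11],[46,0]]
[[12,3],[25,11],[29,6],[30,11],[32,14],[43,11],[46,14],[48,0]]
[[9,3],[25,11],[29,6],[30,11],[32,14],[43,11],[46,14],[48,0]]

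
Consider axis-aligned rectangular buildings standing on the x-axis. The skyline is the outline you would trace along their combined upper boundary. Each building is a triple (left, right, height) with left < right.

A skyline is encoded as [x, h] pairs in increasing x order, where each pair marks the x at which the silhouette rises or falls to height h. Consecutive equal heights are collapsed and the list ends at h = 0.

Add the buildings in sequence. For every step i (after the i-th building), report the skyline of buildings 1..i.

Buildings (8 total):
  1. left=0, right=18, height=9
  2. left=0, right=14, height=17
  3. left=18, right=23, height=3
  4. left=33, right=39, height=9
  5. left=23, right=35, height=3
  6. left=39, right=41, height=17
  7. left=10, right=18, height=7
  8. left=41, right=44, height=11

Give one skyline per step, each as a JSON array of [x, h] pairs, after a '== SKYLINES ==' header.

== SKYLINES ==
[[0,9],[18,0]]
[[0,17],[14,9],[18,0]]
[[0,17],[14,9],[18,3],[23,0]]
[[0,17],[14,9],[18,3],[23,0],[33,9],[39,0]]
[[0,17],[14,9],[18,3],[33,9],[39,0]]
[[0,17],[14,9],[18,3],[33,9],[39,17],[41,0]]
[[0,17],[14,9],[18,3],[33,9],[39,17],[41,0]]
[[0,17],[14,9],[18,3],[33,9],[39,17],[41,11],[44,0]]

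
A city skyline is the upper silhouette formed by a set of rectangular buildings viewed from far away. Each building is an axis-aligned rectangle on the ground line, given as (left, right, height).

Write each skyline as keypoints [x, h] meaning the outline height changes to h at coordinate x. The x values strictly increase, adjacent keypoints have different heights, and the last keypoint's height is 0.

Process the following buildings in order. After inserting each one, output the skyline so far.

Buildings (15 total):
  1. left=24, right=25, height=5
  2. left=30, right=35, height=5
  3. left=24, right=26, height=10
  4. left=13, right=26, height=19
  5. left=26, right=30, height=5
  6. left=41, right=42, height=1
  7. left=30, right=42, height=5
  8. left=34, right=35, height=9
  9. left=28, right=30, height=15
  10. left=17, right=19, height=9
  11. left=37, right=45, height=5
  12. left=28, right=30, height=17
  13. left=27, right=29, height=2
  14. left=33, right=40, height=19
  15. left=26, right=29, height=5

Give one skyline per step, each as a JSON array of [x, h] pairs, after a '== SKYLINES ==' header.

== SKYLINES ==
[[24,5],[25,0]]
[[24,5],[25,0],[30,5],[35,0]]
[[24,10],[26,0],[30,5],[35,0]]
[[13,19],[26,0],[30,5],[35,0]]
[[13,19],[26,5],[35,0]]
[[13,19],[26,5],[35,0],[41,1],[42,0]]
[[13,19],[26,5],[42,0]]
[[13,19],[26,5],[34,9],[35,5],[42,0]]
[[13,19],[26,5],[28,15],[30,5],[34,9],[35,5],[42,0]]
[[13,19],[26,5],[28,15],[30,5],[34,9],[35,5],[42,0]]
[[13,19],[26,5],[28,15],[30,5],[34,9],[35,5],[45,0]]
[[13,19],[26,5],[28,17],[30,5],[34,9],[35,5],[45,0]]
[[13,19],[26,5],[28,17],[30,5],[34,9],[35,5],[45,0]]
[[13,19],[26,5],[28,17],[30,5],[33,19],[40,5],[45,0]]
[[13,19],[26,5],[28,17],[30,5],[33,19],[40,5],[45,0]]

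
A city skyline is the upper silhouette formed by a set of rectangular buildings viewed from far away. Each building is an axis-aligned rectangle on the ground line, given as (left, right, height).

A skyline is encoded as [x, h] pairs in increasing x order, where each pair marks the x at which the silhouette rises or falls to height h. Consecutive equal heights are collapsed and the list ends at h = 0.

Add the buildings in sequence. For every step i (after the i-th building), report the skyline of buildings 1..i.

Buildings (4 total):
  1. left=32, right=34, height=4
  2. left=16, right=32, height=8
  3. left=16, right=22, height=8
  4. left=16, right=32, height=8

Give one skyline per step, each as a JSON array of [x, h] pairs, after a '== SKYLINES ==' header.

== SKYLINES ==
[[32,4],[34,0]]
[[16,8],[32,4],[34,0]]
[[16,8],[32,4],[34,0]]
[[16,8],[32,4],[34,0]]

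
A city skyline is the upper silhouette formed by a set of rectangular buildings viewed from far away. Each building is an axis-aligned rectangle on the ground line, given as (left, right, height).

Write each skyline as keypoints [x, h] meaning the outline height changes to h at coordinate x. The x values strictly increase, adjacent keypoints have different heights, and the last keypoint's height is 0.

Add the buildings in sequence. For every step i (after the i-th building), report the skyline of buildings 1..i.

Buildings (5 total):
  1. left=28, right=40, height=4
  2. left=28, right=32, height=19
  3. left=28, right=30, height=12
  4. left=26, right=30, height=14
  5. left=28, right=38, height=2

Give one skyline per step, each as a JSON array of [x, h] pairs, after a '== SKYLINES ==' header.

== SKYLINES ==
[[28,4],[40,0]]
[[28,19],[32,4],[40,0]]
[[28,19],[32,4],[40,0]]
[[26,14],[28,19],[32,4],[40,0]]
[[26,14],[28,19],[32,4],[40,0]]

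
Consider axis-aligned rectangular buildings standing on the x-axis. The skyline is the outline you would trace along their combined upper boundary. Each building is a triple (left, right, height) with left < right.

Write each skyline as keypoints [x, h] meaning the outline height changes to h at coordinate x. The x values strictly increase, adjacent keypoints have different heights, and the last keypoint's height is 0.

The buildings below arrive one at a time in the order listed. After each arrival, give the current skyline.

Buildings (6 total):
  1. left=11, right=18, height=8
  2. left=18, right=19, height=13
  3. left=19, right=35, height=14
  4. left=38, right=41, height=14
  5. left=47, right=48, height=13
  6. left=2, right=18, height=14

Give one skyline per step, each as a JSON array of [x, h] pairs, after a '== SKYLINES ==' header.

== SKYLINES ==
[[11,8],[18,0]]
[[11,8],[18,13],[19,0]]
[[11,8],[18,13],[19,14],[35,0]]
[[11,8],[18,13],[19,14],[35,0],[38,14],[41,0]]
[[11,8],[18,13],[19,14],[35,0],[38,14],[41,0],[47,13],[48,0]]
[[2,14],[18,13],[19,14],[35,0],[38,14],[41,0],[47,13],[48,0]]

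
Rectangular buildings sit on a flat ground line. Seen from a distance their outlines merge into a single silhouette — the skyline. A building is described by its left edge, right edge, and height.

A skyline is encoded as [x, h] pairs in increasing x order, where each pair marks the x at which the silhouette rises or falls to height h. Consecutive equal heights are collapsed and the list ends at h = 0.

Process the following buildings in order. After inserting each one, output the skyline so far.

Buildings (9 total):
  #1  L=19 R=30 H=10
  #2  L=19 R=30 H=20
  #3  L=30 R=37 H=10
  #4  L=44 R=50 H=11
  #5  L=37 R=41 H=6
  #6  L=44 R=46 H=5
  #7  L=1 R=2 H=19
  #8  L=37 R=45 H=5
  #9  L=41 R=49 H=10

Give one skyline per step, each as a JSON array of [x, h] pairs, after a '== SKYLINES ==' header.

== SKYLINES ==
[[19,10],[30,0]]
[[19,20],[30,0]]
[[19,20],[30,10],[37,0]]
[[19,20],[30,10],[37,0],[44,11],[50,0]]
[[19,20],[30,10],[37,6],[41,0],[44,11],[50,0]]
[[19,20],[30,10],[37,6],[41,0],[44,11],[50,0]]
[[1,19],[2,0],[19,20],[30,10],[37,6],[41,0],[44,11],[50,0]]
[[1,19],[2,0],[19,20],[30,10],[37,6],[41,5],[44,11],[50,0]]
[[1,19],[2,0],[19,20],[30,10],[37,6],[41,10],[44,11],[50,0]]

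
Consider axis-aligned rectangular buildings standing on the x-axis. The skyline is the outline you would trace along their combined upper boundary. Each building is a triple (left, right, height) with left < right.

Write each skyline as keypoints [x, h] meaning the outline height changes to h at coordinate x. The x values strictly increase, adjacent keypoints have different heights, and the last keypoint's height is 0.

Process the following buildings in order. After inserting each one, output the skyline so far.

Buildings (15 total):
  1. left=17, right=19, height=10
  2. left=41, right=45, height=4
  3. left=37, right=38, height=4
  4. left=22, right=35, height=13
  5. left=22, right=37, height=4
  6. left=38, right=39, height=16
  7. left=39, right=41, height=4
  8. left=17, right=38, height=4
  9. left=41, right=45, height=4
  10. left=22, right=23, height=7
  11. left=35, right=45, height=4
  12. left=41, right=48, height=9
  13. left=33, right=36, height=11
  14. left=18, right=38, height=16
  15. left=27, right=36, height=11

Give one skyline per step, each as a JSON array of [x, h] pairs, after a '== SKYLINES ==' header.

== SKYLINES ==
[[17,10],[19,0]]
[[17,10],[19,0],[41,4],[45,0]]
[[17,10],[19,0],[37,4],[38,0],[41,4],[45,0]]
[[17,10],[19,0],[22,13],[35,0],[37,4],[38,0],[41,4],[45,0]]
[[17,10],[19,0],[22,13],[35,4],[38,0],[41,4],[45,0]]
[[17,10],[19,0],[22,13],[35,4],[38,16],[39,0],[41,4],[45,0]]
[[17,10],[19,0],[22,13],[35,4],[38,16],[39,4],[45,0]]
[[17,10],[19,4],[22,13],[35,4],[38,16],[39,4],[45,0]]
[[17,10],[19,4],[22,13],[35,4],[38,16],[39,4],[45,0]]
[[17,10],[19,4],[22,13],[35,4],[38,16],[39,4],[45,0]]
[[17,10],[19,4],[22,13],[35,4],[38,16],[39,4],[45,0]]
[[17,10],[19,4],[22,13],[35,4],[38,16],[39,4],[41,9],[48,0]]
[[17,10],[19,4],[22,13],[35,11],[36,4],[38,16],[39,4],[41,9],[48,0]]
[[17,10],[18,16],[39,4],[41,9],[48,0]]
[[17,10],[18,16],[39,4],[41,9],[48,0]]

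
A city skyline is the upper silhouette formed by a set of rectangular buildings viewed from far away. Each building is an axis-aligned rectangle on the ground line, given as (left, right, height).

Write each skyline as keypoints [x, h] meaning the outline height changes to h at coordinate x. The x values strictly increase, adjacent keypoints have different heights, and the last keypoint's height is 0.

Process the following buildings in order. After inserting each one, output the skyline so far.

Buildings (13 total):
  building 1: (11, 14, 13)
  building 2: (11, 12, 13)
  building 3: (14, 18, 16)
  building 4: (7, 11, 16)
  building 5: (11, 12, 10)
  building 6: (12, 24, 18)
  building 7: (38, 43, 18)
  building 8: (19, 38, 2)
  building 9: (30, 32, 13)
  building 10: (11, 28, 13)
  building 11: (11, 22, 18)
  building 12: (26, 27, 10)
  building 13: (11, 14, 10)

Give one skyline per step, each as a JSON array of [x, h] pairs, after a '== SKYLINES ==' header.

== SKYLINES ==
[[11,13],[14,0]]
[[11,13],[14,0]]
[[11,13],[14,16],[18,0]]
[[7,16],[11,13],[14,16],[18,0]]
[[7,16],[11,13],[14,16],[18,0]]
[[7,16],[11,13],[12,18],[24,0]]
[[7,16],[11,13],[12,18],[24,0],[38,18],[43,0]]
[[7,16],[11,13],[12,18],[24,2],[38,18],[43,0]]
[[7,16],[11,13],[12,18],[24,2],[30,13],[32,2],[38,18],[43,0]]
[[7,16],[11,13],[12,18],[24,13],[28,2],[30,13],[32,2],[38,18],[43,0]]
[[7,16],[11,18],[24,13],[28,2],[30,13],[32,2],[38,18],[43,0]]
[[7,16],[11,18],[24,13],[28,2],[30,13],[32,2],[38,18],[43,0]]
[[7,16],[11,18],[24,13],[28,2],[30,13],[32,2],[38,18],[43,0]]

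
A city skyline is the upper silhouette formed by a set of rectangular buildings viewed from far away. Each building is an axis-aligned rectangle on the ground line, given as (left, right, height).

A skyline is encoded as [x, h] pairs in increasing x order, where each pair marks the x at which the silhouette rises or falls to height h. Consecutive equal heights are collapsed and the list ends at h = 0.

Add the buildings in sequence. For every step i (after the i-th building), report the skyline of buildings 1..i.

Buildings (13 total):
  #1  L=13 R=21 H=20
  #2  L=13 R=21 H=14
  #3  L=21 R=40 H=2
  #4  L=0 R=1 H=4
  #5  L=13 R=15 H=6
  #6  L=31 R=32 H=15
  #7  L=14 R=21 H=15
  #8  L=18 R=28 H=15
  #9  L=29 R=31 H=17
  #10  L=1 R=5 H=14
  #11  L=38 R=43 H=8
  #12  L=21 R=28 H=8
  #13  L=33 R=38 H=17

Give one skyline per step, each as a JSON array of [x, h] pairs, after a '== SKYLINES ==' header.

== SKYLINES ==
[[13,20],[21,0]]
[[13,20],[21,0]]
[[13,20],[21,2],[40,0]]
[[0,4],[1,0],[13,20],[21,2],[40,0]]
[[0,4],[1,0],[13,20],[21,2],[40,0]]
[[0,4],[1,0],[13,20],[21,2],[31,15],[32,2],[40,0]]
[[0,4],[1,0],[13,20],[21,2],[31,15],[32,2],[40,0]]
[[0,4],[1,0],[13,20],[21,15],[28,2],[31,15],[32,2],[40,0]]
[[0,4],[1,0],[13,20],[21,15],[28,2],[29,17],[31,15],[32,2],[40,0]]
[[0,4],[1,14],[5,0],[13,20],[21,15],[28,2],[29,17],[31,15],[32,2],[40,0]]
[[0,4],[1,14],[5,0],[13,20],[21,15],[28,2],[29,17],[31,15],[32,2],[38,8],[43,0]]
[[0,4],[1,14],[5,0],[13,20],[21,15],[28,2],[29,17],[31,15],[32,2],[38,8],[43,0]]
[[0,4],[1,14],[5,0],[13,20],[21,15],[28,2],[29,17],[31,15],[32,2],[33,17],[38,8],[43,0]]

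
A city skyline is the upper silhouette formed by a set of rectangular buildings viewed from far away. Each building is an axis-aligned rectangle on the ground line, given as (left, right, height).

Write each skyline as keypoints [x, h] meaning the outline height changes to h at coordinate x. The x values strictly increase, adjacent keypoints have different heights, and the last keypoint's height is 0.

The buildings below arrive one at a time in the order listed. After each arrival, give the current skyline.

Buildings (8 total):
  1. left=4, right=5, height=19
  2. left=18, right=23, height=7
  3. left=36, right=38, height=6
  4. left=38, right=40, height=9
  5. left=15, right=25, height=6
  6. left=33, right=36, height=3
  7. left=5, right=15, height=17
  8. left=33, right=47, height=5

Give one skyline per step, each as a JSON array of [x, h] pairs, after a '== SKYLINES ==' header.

== SKYLINES ==
[[4,19],[5,0]]
[[4,19],[5,0],[18,7],[23,0]]
[[4,19],[5,0],[18,7],[23,0],[36,6],[38,0]]
[[4,19],[5,0],[18,7],[23,0],[36,6],[38,9],[40,0]]
[[4,19],[5,0],[15,6],[18,7],[23,6],[25,0],[36,6],[38,9],[40,0]]
[[4,19],[5,0],[15,6],[18,7],[23,6],[25,0],[33,3],[36,6],[38,9],[40,0]]
[[4,19],[5,17],[15,6],[18,7],[23,6],[25,0],[33,3],[36,6],[38,9],[40,0]]
[[4,19],[5,17],[15,6],[18,7],[23,6],[25,0],[33,5],[36,6],[38,9],[40,5],[47,0]]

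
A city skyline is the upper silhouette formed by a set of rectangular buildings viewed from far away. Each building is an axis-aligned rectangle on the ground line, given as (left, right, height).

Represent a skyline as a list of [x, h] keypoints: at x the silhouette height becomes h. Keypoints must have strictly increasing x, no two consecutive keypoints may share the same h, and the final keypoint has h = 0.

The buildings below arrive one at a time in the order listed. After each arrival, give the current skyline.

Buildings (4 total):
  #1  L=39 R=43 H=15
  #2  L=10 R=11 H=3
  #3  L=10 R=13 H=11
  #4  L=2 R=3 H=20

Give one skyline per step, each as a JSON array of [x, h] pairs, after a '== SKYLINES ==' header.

== SKYLINES ==
[[39,15],[43,0]]
[[10,3],[11,0],[39,15],[43,0]]
[[10,11],[13,0],[39,15],[43,0]]
[[2,20],[3,0],[10,11],[13,0],[39,15],[43,0]]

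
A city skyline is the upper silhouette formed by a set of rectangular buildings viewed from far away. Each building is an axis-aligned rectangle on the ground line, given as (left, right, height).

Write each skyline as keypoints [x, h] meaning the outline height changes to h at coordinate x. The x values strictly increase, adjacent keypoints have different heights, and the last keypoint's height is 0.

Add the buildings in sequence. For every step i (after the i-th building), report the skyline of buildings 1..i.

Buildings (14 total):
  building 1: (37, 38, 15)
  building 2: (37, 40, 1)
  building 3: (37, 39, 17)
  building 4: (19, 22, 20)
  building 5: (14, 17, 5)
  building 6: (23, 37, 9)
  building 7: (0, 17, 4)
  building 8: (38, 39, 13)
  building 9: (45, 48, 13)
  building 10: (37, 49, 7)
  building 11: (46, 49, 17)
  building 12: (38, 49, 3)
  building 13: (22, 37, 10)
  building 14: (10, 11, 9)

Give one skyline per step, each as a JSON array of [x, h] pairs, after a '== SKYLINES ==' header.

== SKYLINES ==
[[37,15],[38,0]]
[[37,15],[38,1],[40,0]]
[[37,17],[39,1],[40,0]]
[[19,20],[22,0],[37,17],[39,1],[40,0]]
[[14,5],[17,0],[19,20],[22,0],[37,17],[39,1],[40,0]]
[[14,5],[17,0],[19,20],[22,0],[23,9],[37,17],[39,1],[40,0]]
[[0,4],[14,5],[17,0],[19,20],[22,0],[23,9],[37,17],[39,1],[40,0]]
[[0,4],[14,5],[17,0],[19,20],[22,0],[23,9],[37,17],[39,1],[40,0]]
[[0,4],[14,5],[17,0],[19,20],[22,0],[23,9],[37,17],[39,1],[40,0],[45,13],[48,0]]
[[0,4],[14,5],[17,0],[19,20],[22,0],[23,9],[37,17],[39,7],[45,13],[48,7],[49,0]]
[[0,4],[14,5],[17,0],[19,20],[22,0],[23,9],[37,17],[39,7],[45,13],[46,17],[49,0]]
[[0,4],[14,5],[17,0],[19,20],[22,0],[23,9],[37,17],[39,7],[45,13],[46,17],[49,0]]
[[0,4],[14,5],[17,0],[19,20],[22,10],[37,17],[39,7],[45,13],[46,17],[49,0]]
[[0,4],[10,9],[11,4],[14,5],[17,0],[19,20],[22,10],[37,17],[39,7],[45,13],[46,17],[49,0]]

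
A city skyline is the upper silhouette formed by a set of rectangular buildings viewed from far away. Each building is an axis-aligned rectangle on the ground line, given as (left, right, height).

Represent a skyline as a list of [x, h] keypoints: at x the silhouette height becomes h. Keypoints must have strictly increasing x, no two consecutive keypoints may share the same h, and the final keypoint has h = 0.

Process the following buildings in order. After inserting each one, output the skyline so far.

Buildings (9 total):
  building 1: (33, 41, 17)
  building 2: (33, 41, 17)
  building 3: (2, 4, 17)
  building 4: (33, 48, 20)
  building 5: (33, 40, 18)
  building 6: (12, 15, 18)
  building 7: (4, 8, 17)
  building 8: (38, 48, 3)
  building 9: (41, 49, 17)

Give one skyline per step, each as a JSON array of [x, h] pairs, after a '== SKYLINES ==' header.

== SKYLINES ==
[[33,17],[41,0]]
[[33,17],[41,0]]
[[2,17],[4,0],[33,17],[41,0]]
[[2,17],[4,0],[33,20],[48,0]]
[[2,17],[4,0],[33,20],[48,0]]
[[2,17],[4,0],[12,18],[15,0],[33,20],[48,0]]
[[2,17],[8,0],[12,18],[15,0],[33,20],[48,0]]
[[2,17],[8,0],[12,18],[15,0],[33,20],[48,0]]
[[2,17],[8,0],[12,18],[15,0],[33,20],[48,17],[49,0]]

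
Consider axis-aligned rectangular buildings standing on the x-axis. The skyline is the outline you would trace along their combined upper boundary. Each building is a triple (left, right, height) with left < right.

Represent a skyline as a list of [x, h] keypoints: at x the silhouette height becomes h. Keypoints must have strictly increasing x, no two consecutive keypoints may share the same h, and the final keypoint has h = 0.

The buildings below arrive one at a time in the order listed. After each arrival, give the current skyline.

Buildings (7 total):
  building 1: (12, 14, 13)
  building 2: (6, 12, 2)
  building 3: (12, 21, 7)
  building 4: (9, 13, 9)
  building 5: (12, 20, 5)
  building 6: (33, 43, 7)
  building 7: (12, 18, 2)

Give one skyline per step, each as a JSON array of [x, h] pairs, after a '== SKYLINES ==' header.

== SKYLINES ==
[[12,13],[14,0]]
[[6,2],[12,13],[14,0]]
[[6,2],[12,13],[14,7],[21,0]]
[[6,2],[9,9],[12,13],[14,7],[21,0]]
[[6,2],[9,9],[12,13],[14,7],[21,0]]
[[6,2],[9,9],[12,13],[14,7],[21,0],[33,7],[43,0]]
[[6,2],[9,9],[12,13],[14,7],[21,0],[33,7],[43,0]]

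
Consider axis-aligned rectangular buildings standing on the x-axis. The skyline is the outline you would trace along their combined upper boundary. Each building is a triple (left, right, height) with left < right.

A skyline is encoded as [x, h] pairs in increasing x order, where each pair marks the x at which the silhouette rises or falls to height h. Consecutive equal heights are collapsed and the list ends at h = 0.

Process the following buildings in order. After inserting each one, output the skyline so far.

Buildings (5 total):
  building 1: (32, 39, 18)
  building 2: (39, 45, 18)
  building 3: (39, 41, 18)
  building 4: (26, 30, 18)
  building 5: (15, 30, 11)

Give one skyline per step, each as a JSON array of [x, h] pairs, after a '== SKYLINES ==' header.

== SKYLINES ==
[[32,18],[39,0]]
[[32,18],[45,0]]
[[32,18],[45,0]]
[[26,18],[30,0],[32,18],[45,0]]
[[15,11],[26,18],[30,0],[32,18],[45,0]]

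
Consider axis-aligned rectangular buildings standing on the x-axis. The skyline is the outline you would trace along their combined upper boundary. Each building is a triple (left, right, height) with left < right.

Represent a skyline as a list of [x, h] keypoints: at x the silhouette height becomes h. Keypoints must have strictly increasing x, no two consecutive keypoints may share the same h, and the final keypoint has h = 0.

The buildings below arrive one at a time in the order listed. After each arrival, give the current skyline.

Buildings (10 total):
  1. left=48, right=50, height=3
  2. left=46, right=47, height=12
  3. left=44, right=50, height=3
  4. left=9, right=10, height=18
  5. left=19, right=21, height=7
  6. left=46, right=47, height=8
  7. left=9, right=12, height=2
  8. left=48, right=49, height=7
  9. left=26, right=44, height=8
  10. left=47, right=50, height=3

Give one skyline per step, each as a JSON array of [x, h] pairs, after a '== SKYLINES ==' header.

== SKYLINES ==
[[48,3],[50,0]]
[[46,12],[47,0],[48,3],[50,0]]
[[44,3],[46,12],[47,3],[50,0]]
[[9,18],[10,0],[44,3],[46,12],[47,3],[50,0]]
[[9,18],[10,0],[19,7],[21,0],[44,3],[46,12],[47,3],[50,0]]
[[9,18],[10,0],[19,7],[21,0],[44,3],[46,12],[47,3],[50,0]]
[[9,18],[10,2],[12,0],[19,7],[21,0],[44,3],[46,12],[47,3],[50,0]]
[[9,18],[10,2],[12,0],[19,7],[21,0],[44,3],[46,12],[47,3],[48,7],[49,3],[50,0]]
[[9,18],[10,2],[12,0],[19,7],[21,0],[26,8],[44,3],[46,12],[47,3],[48,7],[49,3],[50,0]]
[[9,18],[10,2],[12,0],[19,7],[21,0],[26,8],[44,3],[46,12],[47,3],[48,7],[49,3],[50,0]]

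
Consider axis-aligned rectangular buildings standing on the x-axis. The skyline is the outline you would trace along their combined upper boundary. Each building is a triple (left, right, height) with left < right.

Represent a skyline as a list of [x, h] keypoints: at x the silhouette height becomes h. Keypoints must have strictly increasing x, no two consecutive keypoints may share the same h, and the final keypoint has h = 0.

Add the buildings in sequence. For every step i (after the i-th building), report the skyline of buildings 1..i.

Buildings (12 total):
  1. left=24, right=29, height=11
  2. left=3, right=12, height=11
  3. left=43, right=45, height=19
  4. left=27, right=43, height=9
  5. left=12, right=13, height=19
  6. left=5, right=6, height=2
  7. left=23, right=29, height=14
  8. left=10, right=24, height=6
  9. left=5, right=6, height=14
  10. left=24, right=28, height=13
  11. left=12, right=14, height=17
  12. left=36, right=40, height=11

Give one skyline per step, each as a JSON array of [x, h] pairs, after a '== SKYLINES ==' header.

== SKYLINES ==
[[24,11],[29,0]]
[[3,11],[12,0],[24,11],[29,0]]
[[3,11],[12,0],[24,11],[29,0],[43,19],[45,0]]
[[3,11],[12,0],[24,11],[29,9],[43,19],[45,0]]
[[3,11],[12,19],[13,0],[24,11],[29,9],[43,19],[45,0]]
[[3,11],[12,19],[13,0],[24,11],[29,9],[43,19],[45,0]]
[[3,11],[12,19],[13,0],[23,14],[29,9],[43,19],[45,0]]
[[3,11],[12,19],[13,6],[23,14],[29,9],[43,19],[45,0]]
[[3,11],[5,14],[6,11],[12,19],[13,6],[23,14],[29,9],[43,19],[45,0]]
[[3,11],[5,14],[6,11],[12,19],[13,6],[23,14],[29,9],[43,19],[45,0]]
[[3,11],[5,14],[6,11],[12,19],[13,17],[14,6],[23,14],[29,9],[43,19],[45,0]]
[[3,11],[5,14],[6,11],[12,19],[13,17],[14,6],[23,14],[29,9],[36,11],[40,9],[43,19],[45,0]]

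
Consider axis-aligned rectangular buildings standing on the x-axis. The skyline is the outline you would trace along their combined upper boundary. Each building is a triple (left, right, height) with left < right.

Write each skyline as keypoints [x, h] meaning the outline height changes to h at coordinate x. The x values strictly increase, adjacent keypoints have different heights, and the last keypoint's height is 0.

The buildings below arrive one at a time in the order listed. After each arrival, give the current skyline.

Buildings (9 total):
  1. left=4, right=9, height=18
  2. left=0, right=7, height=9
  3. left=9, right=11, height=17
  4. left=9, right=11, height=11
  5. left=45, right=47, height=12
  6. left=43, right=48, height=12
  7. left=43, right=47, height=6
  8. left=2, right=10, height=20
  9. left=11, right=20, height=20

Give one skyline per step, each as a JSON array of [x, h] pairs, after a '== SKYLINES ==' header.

== SKYLINES ==
[[4,18],[9,0]]
[[0,9],[4,18],[9,0]]
[[0,9],[4,18],[9,17],[11,0]]
[[0,9],[4,18],[9,17],[11,0]]
[[0,9],[4,18],[9,17],[11,0],[45,12],[47,0]]
[[0,9],[4,18],[9,17],[11,0],[43,12],[48,0]]
[[0,9],[4,18],[9,17],[11,0],[43,12],[48,0]]
[[0,9],[2,20],[10,17],[11,0],[43,12],[48,0]]
[[0,9],[2,20],[10,17],[11,20],[20,0],[43,12],[48,0]]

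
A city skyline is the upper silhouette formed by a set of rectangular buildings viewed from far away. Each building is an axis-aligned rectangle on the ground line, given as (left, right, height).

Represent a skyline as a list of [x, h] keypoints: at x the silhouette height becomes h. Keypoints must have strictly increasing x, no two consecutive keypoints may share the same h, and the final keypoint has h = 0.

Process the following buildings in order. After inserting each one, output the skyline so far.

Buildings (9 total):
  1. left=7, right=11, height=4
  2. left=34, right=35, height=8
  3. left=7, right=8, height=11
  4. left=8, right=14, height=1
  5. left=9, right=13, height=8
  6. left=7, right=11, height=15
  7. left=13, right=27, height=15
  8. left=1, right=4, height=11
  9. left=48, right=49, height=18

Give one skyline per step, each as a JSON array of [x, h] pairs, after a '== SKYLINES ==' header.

== SKYLINES ==
[[7,4],[11,0]]
[[7,4],[11,0],[34,8],[35,0]]
[[7,11],[8,4],[11,0],[34,8],[35,0]]
[[7,11],[8,4],[11,1],[14,0],[34,8],[35,0]]
[[7,11],[8,4],[9,8],[13,1],[14,0],[34,8],[35,0]]
[[7,15],[11,8],[13,1],[14,0],[34,8],[35,0]]
[[7,15],[11,8],[13,15],[27,0],[34,8],[35,0]]
[[1,11],[4,0],[7,15],[11,8],[13,15],[27,0],[34,8],[35,0]]
[[1,11],[4,0],[7,15],[11,8],[13,15],[27,0],[34,8],[35,0],[48,18],[49,0]]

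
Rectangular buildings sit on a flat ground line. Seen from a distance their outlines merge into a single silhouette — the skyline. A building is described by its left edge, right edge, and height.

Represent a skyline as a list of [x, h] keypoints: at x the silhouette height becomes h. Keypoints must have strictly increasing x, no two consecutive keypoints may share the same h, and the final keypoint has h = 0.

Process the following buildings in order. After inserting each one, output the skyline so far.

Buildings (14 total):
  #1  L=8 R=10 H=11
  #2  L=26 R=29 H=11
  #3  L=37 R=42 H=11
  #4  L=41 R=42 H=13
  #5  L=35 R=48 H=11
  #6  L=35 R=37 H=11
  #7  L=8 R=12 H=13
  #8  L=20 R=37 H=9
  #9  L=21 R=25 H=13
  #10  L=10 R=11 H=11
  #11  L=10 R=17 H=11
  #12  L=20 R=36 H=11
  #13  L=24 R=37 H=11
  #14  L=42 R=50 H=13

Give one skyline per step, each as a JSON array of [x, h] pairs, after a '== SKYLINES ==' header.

== SKYLINES ==
[[8,11],[10,0]]
[[8,11],[10,0],[26,11],[29,0]]
[[8,11],[10,0],[26,11],[29,0],[37,11],[42,0]]
[[8,11],[10,0],[26,11],[29,0],[37,11],[41,13],[42,0]]
[[8,11],[10,0],[26,11],[29,0],[35,11],[41,13],[42,11],[48,0]]
[[8,11],[10,0],[26,11],[29,0],[35,11],[41,13],[42,11],[48,0]]
[[8,13],[12,0],[26,11],[29,0],[35,11],[41,13],[42,11],[48,0]]
[[8,13],[12,0],[20,9],[26,11],[29,9],[35,11],[41,13],[42,11],[48,0]]
[[8,13],[12,0],[20,9],[21,13],[25,9],[26,11],[29,9],[35,11],[41,13],[42,11],[48,0]]
[[8,13],[12,0],[20,9],[21,13],[25,9],[26,11],[29,9],[35,11],[41,13],[42,11],[48,0]]
[[8,13],[12,11],[17,0],[20,9],[21,13],[25,9],[26,11],[29,9],[35,11],[41,13],[42,11],[48,0]]
[[8,13],[12,11],[17,0],[20,11],[21,13],[25,11],[41,13],[42,11],[48,0]]
[[8,13],[12,11],[17,0],[20,11],[21,13],[25,11],[41,13],[42,11],[48,0]]
[[8,13],[12,11],[17,0],[20,11],[21,13],[25,11],[41,13],[50,0]]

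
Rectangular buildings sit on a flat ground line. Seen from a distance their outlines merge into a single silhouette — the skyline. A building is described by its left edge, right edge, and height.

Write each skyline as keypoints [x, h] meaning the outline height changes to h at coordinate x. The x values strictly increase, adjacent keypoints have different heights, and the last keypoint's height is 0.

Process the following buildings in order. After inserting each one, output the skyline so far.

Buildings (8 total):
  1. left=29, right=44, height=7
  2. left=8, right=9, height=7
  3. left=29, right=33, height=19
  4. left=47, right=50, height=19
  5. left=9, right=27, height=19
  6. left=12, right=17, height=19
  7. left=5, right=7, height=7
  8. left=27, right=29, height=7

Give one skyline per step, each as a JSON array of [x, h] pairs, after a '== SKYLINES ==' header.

== SKYLINES ==
[[29,7],[44,0]]
[[8,7],[9,0],[29,7],[44,0]]
[[8,7],[9,0],[29,19],[33,7],[44,0]]
[[8,7],[9,0],[29,19],[33,7],[44,0],[47,19],[50,0]]
[[8,7],[9,19],[27,0],[29,19],[33,7],[44,0],[47,19],[50,0]]
[[8,7],[9,19],[27,0],[29,19],[33,7],[44,0],[47,19],[50,0]]
[[5,7],[7,0],[8,7],[9,19],[27,0],[29,19],[33,7],[44,0],[47,19],[50,0]]
[[5,7],[7,0],[8,7],[9,19],[27,7],[29,19],[33,7],[44,0],[47,19],[50,0]]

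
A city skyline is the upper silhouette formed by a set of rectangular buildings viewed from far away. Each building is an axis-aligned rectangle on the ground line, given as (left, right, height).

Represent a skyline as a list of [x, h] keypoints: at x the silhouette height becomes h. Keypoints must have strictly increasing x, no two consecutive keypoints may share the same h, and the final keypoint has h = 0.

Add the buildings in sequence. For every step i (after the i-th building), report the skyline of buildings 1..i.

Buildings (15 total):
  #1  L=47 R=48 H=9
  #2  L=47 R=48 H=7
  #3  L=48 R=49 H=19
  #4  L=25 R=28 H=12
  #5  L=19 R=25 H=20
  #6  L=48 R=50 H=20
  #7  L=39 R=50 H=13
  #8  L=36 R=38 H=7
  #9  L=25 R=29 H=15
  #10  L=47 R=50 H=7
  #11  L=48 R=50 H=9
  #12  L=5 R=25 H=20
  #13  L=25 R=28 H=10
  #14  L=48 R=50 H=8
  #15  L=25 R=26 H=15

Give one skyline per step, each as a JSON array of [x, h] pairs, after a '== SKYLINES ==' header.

== SKYLINES ==
[[47,9],[48,0]]
[[47,9],[48,0]]
[[47,9],[48,19],[49,0]]
[[25,12],[28,0],[47,9],[48,19],[49,0]]
[[19,20],[25,12],[28,0],[47,9],[48,19],[49,0]]
[[19,20],[25,12],[28,0],[47,9],[48,20],[50,0]]
[[19,20],[25,12],[28,0],[39,13],[48,20],[50,0]]
[[19,20],[25,12],[28,0],[36,7],[38,0],[39,13],[48,20],[50,0]]
[[19,20],[25,15],[29,0],[36,7],[38,0],[39,13],[48,20],[50,0]]
[[19,20],[25,15],[29,0],[36,7],[38,0],[39,13],[48,20],[50,0]]
[[19,20],[25,15],[29,0],[36,7],[38,0],[39,13],[48,20],[50,0]]
[[5,20],[25,15],[29,0],[36,7],[38,0],[39,13],[48,20],[50,0]]
[[5,20],[25,15],[29,0],[36,7],[38,0],[39,13],[48,20],[50,0]]
[[5,20],[25,15],[29,0],[36,7],[38,0],[39,13],[48,20],[50,0]]
[[5,20],[25,15],[29,0],[36,7],[38,0],[39,13],[48,20],[50,0]]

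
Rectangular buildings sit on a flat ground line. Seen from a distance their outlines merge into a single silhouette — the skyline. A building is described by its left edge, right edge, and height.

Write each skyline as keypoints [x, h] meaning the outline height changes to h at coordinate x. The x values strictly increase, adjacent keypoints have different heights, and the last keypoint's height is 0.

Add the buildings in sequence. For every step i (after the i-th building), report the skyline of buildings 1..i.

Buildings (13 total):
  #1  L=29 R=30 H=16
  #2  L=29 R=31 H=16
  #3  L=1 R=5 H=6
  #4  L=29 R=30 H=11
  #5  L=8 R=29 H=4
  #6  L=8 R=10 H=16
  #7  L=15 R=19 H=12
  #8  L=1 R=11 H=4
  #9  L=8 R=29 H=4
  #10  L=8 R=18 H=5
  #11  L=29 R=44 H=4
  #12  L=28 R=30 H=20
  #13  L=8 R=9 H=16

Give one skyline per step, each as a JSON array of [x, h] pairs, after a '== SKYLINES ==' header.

== SKYLINES ==
[[29,16],[30,0]]
[[29,16],[31,0]]
[[1,6],[5,0],[29,16],[31,0]]
[[1,6],[5,0],[29,16],[31,0]]
[[1,6],[5,0],[8,4],[29,16],[31,0]]
[[1,6],[5,0],[8,16],[10,4],[29,16],[31,0]]
[[1,6],[5,0],[8,16],[10,4],[15,12],[19,4],[29,16],[31,0]]
[[1,6],[5,4],[8,16],[10,4],[15,12],[19,4],[29,16],[31,0]]
[[1,6],[5,4],[8,16],[10,4],[15,12],[19,4],[29,16],[31,0]]
[[1,6],[5,4],[8,16],[10,5],[15,12],[19,4],[29,16],[31,0]]
[[1,6],[5,4],[8,16],[10,5],[15,12],[19,4],[29,16],[31,4],[44,0]]
[[1,6],[5,4],[8,16],[10,5],[15,12],[19,4],[28,20],[30,16],[31,4],[44,0]]
[[1,6],[5,4],[8,16],[10,5],[15,12],[19,4],[28,20],[30,16],[31,4],[44,0]]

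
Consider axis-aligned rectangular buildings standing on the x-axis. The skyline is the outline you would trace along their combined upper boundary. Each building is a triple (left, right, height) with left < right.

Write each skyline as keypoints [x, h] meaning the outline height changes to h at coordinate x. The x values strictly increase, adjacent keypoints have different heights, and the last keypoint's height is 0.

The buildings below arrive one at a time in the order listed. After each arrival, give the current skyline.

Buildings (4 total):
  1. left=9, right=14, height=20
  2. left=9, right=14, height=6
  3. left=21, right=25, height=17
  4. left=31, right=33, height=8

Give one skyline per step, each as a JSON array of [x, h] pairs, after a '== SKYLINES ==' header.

== SKYLINES ==
[[9,20],[14,0]]
[[9,20],[14,0]]
[[9,20],[14,0],[21,17],[25,0]]
[[9,20],[14,0],[21,17],[25,0],[31,8],[33,0]]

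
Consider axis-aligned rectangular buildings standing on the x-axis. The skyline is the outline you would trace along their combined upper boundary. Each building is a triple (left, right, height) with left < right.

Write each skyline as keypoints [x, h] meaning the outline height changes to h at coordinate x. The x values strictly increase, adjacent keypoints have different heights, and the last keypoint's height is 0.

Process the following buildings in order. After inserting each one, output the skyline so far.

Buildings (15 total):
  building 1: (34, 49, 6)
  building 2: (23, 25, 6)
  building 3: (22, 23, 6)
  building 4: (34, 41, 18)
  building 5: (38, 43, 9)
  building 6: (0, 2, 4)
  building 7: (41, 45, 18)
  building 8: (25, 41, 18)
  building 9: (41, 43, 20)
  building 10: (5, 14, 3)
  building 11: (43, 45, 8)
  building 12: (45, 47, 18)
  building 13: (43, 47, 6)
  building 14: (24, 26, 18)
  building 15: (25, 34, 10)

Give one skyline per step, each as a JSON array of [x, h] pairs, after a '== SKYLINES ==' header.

== SKYLINES ==
[[34,6],[49,0]]
[[23,6],[25,0],[34,6],[49,0]]
[[22,6],[25,0],[34,6],[49,0]]
[[22,6],[25,0],[34,18],[41,6],[49,0]]
[[22,6],[25,0],[34,18],[41,9],[43,6],[49,0]]
[[0,4],[2,0],[22,6],[25,0],[34,18],[41,9],[43,6],[49,0]]
[[0,4],[2,0],[22,6],[25,0],[34,18],[45,6],[49,0]]
[[0,4],[2,0],[22,6],[25,18],[45,6],[49,0]]
[[0,4],[2,0],[22,6],[25,18],[41,20],[43,18],[45,6],[49,0]]
[[0,4],[2,0],[5,3],[14,0],[22,6],[25,18],[41,20],[43,18],[45,6],[49,0]]
[[0,4],[2,0],[5,3],[14,0],[22,6],[25,18],[41,20],[43,18],[45,6],[49,0]]
[[0,4],[2,0],[5,3],[14,0],[22,6],[25,18],[41,20],[43,18],[47,6],[49,0]]
[[0,4],[2,0],[5,3],[14,0],[22,6],[25,18],[41,20],[43,18],[47,6],[49,0]]
[[0,4],[2,0],[5,3],[14,0],[22,6],[24,18],[41,20],[43,18],[47,6],[49,0]]
[[0,4],[2,0],[5,3],[14,0],[22,6],[24,18],[41,20],[43,18],[47,6],[49,0]]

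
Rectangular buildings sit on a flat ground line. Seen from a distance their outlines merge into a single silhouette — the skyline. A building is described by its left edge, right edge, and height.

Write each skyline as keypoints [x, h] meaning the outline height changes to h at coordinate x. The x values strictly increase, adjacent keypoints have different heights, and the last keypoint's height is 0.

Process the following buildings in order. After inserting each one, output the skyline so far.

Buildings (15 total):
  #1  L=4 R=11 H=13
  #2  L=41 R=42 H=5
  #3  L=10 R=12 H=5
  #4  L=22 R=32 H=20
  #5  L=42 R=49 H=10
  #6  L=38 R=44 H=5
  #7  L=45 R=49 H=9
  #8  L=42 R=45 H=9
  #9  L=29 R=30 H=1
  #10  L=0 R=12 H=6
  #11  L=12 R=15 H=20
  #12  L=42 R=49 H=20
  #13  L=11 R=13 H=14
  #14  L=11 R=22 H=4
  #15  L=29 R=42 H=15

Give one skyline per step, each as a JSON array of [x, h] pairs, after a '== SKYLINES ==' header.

== SKYLINES ==
[[4,13],[11,0]]
[[4,13],[11,0],[41,5],[42,0]]
[[4,13],[11,5],[12,0],[41,5],[42,0]]
[[4,13],[11,5],[12,0],[22,20],[32,0],[41,5],[42,0]]
[[4,13],[11,5],[12,0],[22,20],[32,0],[41,5],[42,10],[49,0]]
[[4,13],[11,5],[12,0],[22,20],[32,0],[38,5],[42,10],[49,0]]
[[4,13],[11,5],[12,0],[22,20],[32,0],[38,5],[42,10],[49,0]]
[[4,13],[11,5],[12,0],[22,20],[32,0],[38,5],[42,10],[49,0]]
[[4,13],[11,5],[12,0],[22,20],[32,0],[38,5],[42,10],[49,0]]
[[0,6],[4,13],[11,6],[12,0],[22,20],[32,0],[38,5],[42,10],[49,0]]
[[0,6],[4,13],[11,6],[12,20],[15,0],[22,20],[32,0],[38,5],[42,10],[49,0]]
[[0,6],[4,13],[11,6],[12,20],[15,0],[22,20],[32,0],[38,5],[42,20],[49,0]]
[[0,6],[4,13],[11,14],[12,20],[15,0],[22,20],[32,0],[38,5],[42,20],[49,0]]
[[0,6],[4,13],[11,14],[12,20],[15,4],[22,20],[32,0],[38,5],[42,20],[49,0]]
[[0,6],[4,13],[11,14],[12,20],[15,4],[22,20],[32,15],[42,20],[49,0]]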